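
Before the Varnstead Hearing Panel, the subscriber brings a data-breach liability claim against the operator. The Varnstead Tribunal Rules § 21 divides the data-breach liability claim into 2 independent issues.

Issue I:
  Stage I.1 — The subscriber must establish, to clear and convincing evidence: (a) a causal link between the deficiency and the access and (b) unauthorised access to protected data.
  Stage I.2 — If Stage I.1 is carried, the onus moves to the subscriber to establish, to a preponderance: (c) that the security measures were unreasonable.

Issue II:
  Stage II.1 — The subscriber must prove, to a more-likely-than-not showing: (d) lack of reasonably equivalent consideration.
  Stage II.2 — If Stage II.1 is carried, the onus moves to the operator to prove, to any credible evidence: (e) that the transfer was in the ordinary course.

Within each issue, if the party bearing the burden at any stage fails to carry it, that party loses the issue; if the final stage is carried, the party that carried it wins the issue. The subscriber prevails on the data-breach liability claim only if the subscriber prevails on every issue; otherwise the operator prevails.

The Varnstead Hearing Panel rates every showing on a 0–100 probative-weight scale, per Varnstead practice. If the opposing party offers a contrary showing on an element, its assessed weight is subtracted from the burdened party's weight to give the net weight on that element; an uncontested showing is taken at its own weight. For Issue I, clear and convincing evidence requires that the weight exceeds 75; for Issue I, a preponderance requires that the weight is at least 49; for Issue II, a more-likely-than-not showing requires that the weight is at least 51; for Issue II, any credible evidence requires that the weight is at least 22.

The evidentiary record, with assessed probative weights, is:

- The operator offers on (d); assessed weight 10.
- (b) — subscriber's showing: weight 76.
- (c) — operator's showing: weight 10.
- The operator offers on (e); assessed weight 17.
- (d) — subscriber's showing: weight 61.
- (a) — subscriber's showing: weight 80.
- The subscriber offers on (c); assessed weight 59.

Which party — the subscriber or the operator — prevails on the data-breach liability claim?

— Issue I —
At Stage I.1 the subscriber must meet clear and convincing evidence (weight exceeds 75): on (a) the weight is 80, which does exceed 75, so (a) meets the standard; on (b) the weight is 76, > 75, so (b) meets the standard.
  Stage I.1 carried; the burden remains with the subscriber.
At Stage I.2 the subscriber must meet a preponderance (weight is at least 49): on (c) the weight is 59 less the opposing 10 gives net 49, which does reach 49, so (c) meets the standard.
  The subscriber carries the last stage.
All stages carried — the subscriber prevails on this issue.
— Issue II —
Stage II.1 — burden on subscriber; standard: a more-likely-than-not showing (weight is at least 51).
    (d): 61 − 10 = 51 ≥ 51 [met]
  Stage II.1 carried; the burden shifts to the operator.
Stage II.2 — burden on operator; standard: any credible evidence (weight is at least 22).
    (e): 17 < 22 [not met]
  Not every element is met, so the operator fails to carry Stage II.2.
The analysis ends at Stage II.2; the subscriber prevails on this issue.
Per-issue: Issue I → subscriber; Issue II → subscriber. The subscriber must prevail on every issue; overall, the subscriber prevails.

subscriber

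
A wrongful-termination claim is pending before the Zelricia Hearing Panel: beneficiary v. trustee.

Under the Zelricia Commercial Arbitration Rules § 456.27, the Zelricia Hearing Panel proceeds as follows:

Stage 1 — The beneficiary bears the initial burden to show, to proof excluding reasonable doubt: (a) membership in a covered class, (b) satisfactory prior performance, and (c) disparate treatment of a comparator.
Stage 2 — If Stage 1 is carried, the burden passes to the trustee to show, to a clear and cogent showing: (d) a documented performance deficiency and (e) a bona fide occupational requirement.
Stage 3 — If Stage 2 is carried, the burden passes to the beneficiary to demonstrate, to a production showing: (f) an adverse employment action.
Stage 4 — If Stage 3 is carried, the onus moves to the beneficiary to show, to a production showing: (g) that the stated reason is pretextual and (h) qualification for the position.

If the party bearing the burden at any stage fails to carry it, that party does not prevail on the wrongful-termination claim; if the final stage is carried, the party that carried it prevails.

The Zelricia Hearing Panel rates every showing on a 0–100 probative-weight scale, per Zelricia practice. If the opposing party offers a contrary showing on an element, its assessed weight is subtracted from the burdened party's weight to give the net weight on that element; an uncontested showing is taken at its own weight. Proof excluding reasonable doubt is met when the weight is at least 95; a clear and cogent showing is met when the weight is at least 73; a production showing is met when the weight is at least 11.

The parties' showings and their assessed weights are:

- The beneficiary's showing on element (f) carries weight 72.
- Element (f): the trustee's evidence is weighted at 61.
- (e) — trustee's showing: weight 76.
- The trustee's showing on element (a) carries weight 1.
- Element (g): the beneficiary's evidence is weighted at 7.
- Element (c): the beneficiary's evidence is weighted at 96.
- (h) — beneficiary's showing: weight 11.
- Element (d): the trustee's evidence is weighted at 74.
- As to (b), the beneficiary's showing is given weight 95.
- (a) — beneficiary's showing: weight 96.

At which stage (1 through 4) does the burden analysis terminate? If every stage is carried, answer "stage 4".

stage 4

At Stage 1 the beneficiary must meet proof excluding reasonable doubt (weight is at least 95): on (a) the weight is 96 less the opposing 1 gives net 95, which does reach 95, so (a) meets the standard; on (b) the weight is 95, which does reach 95, so (b) meets the standard; on (c) the weight is 96, which does reach 95, so (c) meets the standard.
  All elements met. The burden passes to the trustee.
At Stage 2 the trustee must meet a clear and cogent showing (weight is at least 73): on (d) the weight is 74, ≥ 73, so (d) meets the standard; on (e) the weight is 76, which does reach 73, so (e) meets the standard.
  All elements met. The burden passes to the beneficiary.
At Stage 3 the beneficiary must meet a production showing (weight is at least 11): on (f) the weight is 72 less the opposing 61 gives net 11, ≥ 11, so (f) meets the standard.
  Stage 3 is satisfied; the beneficiary continues to bear the burden.
At Stage 4 the beneficiary must meet a production showing (weight is at least 11): on (g) the weight is 7, which does not reach 11, so (g) does not meet the standard; on (h) the weight is 11, which does reach 11, so (h) meets the standard.
  The beneficiary does not carry Stage 4.
So the trustee prevails.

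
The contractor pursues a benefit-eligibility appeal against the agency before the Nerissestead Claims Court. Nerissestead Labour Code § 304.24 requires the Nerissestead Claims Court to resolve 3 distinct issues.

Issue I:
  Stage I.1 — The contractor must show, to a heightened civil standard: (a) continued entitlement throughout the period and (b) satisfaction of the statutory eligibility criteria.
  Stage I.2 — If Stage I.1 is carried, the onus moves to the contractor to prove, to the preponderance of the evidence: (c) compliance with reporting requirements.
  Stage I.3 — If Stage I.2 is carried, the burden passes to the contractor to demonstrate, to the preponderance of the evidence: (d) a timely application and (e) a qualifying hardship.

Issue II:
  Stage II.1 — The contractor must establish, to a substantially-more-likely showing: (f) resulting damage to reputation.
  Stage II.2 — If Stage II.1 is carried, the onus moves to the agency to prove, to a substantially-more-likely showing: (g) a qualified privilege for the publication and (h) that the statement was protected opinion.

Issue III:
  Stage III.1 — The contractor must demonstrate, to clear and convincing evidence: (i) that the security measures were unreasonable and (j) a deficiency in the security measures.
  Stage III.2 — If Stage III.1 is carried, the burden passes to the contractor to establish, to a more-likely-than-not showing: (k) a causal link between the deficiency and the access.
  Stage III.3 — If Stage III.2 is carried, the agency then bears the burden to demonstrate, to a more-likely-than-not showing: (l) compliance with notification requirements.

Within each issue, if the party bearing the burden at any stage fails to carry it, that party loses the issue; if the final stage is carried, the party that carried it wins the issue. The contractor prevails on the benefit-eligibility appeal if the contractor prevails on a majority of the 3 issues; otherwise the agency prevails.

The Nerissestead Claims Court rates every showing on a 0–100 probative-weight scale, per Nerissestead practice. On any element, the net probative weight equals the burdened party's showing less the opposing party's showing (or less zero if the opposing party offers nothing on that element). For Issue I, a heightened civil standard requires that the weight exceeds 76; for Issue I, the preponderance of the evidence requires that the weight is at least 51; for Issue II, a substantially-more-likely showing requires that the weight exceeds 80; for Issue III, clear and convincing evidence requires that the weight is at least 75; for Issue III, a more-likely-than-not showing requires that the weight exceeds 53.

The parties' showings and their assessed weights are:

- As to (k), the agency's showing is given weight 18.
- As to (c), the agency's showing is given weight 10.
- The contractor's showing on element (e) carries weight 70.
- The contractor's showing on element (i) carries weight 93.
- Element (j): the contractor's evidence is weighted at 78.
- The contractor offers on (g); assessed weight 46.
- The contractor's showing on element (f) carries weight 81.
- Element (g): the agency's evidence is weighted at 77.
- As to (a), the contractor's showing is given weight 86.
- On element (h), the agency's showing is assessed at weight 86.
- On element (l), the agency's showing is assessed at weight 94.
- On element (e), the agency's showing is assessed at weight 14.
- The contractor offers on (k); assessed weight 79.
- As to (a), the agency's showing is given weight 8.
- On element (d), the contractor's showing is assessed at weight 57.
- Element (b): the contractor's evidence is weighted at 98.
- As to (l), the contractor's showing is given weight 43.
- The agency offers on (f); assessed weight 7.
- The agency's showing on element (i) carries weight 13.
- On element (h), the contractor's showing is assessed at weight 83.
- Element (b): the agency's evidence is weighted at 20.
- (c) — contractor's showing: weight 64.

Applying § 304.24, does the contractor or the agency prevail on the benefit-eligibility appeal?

— Issue I —
Stage I.1 — burden on contractor; standard: a heightened civil standard (weight exceeds 76).
    (a): 86 − 8 = 78 > 76 [met]
    (b): 98 − 20 = 78 > 76 [met]
  All elements met. The contractor retains the burden for Stage I.2.
Stage I.2 — burden on contractor; standard: the preponderance of the evidence (weight is at least 51).
    (c): 64 − 10 = 54 ≥ 51 [met]
  Stage I.2 is satisfied; the contractor continues to bear the burden.
Stage I.3 — burden on contractor; standard: the preponderance of the evidence (weight is at least 51).
    (d): 57 ≥ 51 [met]
    (e): 70 − 14 = 56 ≥ 51 [met]
  Stage I.3 carried; the final stage is satisfied.
Every stage carried; the contractor prevails on this issue.
— Issue II —
Stage II.1 — burden on contractor; standard: a substantially-more-likely showing (weight exceeds 80).
    (f): 81 − 7 = 74 ≤ 80 [not met]
  Stage II.1 not carried; the contractor fails its burden.
The analysis ends at Stage II.1; the agency prevails on this issue.
— Issue III —
Stage III.1 (contractor, clear and convincing evidence, weight is at least 75): (i) net 93−13=80 ≥ 75 — meets; (j) 78 ≥ 75 — meets.
  Stage III.1 carried; the burden remains with the contractor.
Stage III.2 (contractor, a more-likely-than-not showing, weight exceeds 53): (k) net 79−18=61 > 53 — meets.
  Stage III.2 carried; the burden shifts to the agency.
Stage III.3 (agency, a more-likely-than-not showing, weight exceeds 53): (l) net 94−43=51 ≤ 53 — fails.
  Stage III.3 not carried; the agency fails its burden.
The contractor prevails on this issue.
Per-issue: Issue I → contractor; Issue II → agency; Issue III → contractor. The contractor must prevail on a majority of issues; overall, the contractor prevails.

contractor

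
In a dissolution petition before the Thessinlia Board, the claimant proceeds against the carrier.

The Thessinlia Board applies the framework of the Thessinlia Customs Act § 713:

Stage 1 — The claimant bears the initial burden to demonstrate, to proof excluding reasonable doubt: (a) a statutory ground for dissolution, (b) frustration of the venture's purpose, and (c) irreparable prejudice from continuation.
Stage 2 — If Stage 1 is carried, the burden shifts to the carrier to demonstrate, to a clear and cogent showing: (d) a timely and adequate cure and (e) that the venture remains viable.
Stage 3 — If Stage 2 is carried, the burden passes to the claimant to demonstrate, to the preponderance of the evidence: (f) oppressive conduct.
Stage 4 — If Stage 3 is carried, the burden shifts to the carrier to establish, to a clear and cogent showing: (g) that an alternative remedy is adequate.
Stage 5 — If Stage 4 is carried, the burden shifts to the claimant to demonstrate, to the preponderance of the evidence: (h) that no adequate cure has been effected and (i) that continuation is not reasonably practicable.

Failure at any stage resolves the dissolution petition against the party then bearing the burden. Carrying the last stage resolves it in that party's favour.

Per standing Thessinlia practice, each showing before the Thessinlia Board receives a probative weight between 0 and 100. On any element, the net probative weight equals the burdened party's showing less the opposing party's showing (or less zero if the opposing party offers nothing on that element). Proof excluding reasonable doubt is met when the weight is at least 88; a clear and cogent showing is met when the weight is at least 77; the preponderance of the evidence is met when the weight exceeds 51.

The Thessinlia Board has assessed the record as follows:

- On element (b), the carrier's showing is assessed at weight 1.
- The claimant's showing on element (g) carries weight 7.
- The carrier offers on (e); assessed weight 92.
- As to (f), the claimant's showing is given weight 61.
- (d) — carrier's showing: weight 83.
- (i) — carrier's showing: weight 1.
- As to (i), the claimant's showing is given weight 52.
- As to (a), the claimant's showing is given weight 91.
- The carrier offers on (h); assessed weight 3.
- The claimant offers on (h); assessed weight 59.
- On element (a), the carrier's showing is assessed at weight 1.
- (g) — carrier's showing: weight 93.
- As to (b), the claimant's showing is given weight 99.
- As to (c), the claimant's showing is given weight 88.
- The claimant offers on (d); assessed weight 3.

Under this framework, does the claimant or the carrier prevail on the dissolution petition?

carrier

At Stage 1 the claimant must meet proof excluding reasonable doubt (weight is at least 88): on (a) the weight is 91 less the opposing 1 gives net 90, which does reach 88, so (a) meets the standard; on (b) the weight is 99 less the opposing 1 gives net 98, which does reach 88, so (b) meets the standard; on (c) the weight is 88, which does reach 88, so (c) meets the standard.
  Stage 1 carried; the burden shifts to the carrier.
At Stage 2 the carrier must meet a clear and cogent showing (weight is at least 77): on (d) the weight is 83 less the opposing 3 gives net 80, ≥ 77, so (d) meets the standard; on (e) the weight is 92, ≥ 77, so (e) meets the standard.
  All elements met. The burden passes to the claimant.
At Stage 3 the claimant must meet the preponderance of the evidence (weight exceeds 51): on (f) the weight is 61, which does exceed 51, so (f) meets the standard.
  Stage 3 carried; the burden shifts to the carrier.
At Stage 4 the carrier must meet a clear and cogent showing (weight is at least 77): on (g) the weight is 93 less the opposing 7 gives net 86, ≥ 77, so (g) meets the standard.
  Stage 4 carried; the burden shifts to the claimant.
At Stage 5 the claimant must meet the preponderance of the evidence (weight exceeds 51): on (h) the weight is 59 less the opposing 3 gives net 56, > 51, so (h) meets the standard; on (i) the weight is 52 less the opposing 1 gives net 51, which does not exceed 51, so (i) does not meet the standard.
  The claimant does not carry Stage 5.
The analysis ends at Stage 5; the carrier prevails.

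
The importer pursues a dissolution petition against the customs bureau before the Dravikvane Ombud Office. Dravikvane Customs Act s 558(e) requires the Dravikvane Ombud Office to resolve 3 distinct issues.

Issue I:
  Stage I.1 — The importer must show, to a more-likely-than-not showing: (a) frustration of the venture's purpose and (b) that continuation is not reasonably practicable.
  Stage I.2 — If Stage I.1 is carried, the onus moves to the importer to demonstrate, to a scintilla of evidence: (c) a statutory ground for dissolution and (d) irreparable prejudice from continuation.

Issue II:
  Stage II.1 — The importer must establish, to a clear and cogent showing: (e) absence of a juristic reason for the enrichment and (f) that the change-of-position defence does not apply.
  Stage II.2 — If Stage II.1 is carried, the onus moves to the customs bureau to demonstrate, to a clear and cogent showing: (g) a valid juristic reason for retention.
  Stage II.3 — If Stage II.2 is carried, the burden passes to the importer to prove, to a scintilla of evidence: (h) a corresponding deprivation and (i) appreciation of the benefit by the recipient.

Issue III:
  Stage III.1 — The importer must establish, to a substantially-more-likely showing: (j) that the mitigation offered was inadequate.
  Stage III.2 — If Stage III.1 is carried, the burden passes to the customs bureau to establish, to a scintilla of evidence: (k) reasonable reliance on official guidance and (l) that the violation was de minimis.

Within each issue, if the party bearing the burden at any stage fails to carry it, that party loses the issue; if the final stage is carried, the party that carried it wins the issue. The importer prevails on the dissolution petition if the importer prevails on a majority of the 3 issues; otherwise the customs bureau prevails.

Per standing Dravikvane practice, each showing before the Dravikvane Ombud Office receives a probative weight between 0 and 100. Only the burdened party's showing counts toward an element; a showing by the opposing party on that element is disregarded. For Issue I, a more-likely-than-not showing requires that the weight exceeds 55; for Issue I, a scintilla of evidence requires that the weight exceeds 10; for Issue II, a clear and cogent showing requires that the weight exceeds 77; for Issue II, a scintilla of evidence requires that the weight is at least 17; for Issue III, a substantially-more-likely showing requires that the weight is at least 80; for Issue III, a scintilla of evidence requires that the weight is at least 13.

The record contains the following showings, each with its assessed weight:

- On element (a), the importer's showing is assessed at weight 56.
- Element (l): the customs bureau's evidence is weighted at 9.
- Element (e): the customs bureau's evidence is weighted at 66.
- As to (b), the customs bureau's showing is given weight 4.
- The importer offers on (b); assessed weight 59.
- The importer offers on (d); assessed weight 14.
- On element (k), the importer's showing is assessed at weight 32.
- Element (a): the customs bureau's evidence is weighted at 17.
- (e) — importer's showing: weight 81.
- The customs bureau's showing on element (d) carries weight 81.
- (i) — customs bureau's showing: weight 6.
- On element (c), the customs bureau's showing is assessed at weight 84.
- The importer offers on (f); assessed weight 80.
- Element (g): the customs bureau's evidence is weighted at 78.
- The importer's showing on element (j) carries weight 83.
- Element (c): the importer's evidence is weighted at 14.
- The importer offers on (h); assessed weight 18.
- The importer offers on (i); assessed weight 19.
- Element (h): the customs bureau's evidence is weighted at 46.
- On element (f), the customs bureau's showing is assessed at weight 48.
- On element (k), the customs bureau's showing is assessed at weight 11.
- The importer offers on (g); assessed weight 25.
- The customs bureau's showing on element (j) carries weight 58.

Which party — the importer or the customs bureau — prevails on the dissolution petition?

importer

— Issue I —
Stage I.1 (importer, a more-likely-than-not showing, weight exceeds 55): (a) 56 (customs bureau's 17 disregarded) > 55 — meets; (b) 59 (customs bureau's 4 disregarded) > 55 — meets.
  Stage I.1 is satisfied; the importer continues to bear the burden.
Stage I.2 (importer, a scintilla of evidence, weight exceeds 10): (c) 14 (customs bureau's 84 disregarded) > 10 — meets; (d) 14 (customs bureau's 81 disregarded) > 10 — meets.
  The importer carries the last stage.
With every stage satisfied, the importer prevails on this issue.
— Issue II —
Stage II.1 — burden on importer; standard: a clear and cogent showing (weight exceeds 77).
    (e): 81 (customs bureau's 66 disregarded) > 77 [met]
    (f): 80 (customs bureau's 48 disregarded) > 77 [met]
  All elements met. The burden passes to the customs bureau.
Stage II.2 — burden on customs bureau; standard: a clear and cogent showing (weight exceeds 77).
    (g): 78 (importer's 25 disregarded) > 77 [met]
  All elements met. The burden passes to the importer.
Stage II.3 — burden on importer; standard: a scintilla of evidence (weight is at least 17).
    (h): 18 (customs bureau's 46 disregarded) ≥ 17 [met]
    (i): 19 (customs bureau's 6 disregarded) ≥ 17 [met]
  All elements met at the final stage.
With every stage satisfied, the importer prevails on this issue.
— Issue III —
Stage III.1 — burden on importer; standard: a substantially-more-likely showing (weight is at least 80).
    (j): 83 (customs bureau's 58 disregarded) ≥ 80 [met]
  Stage III.1 carried; the burden shifts to the customs bureau.
Stage III.2 — burden on customs bureau; standard: a scintilla of evidence (weight is at least 13).
    (k): 11 (importer's 32 disregarded) < 13 [not met]
    (l): 9 < 13 [not met]
  Not every element is met, so the customs bureau fails to carry Stage III.2.
The analysis ends at Stage III.2; the importer prevails on this issue.
Per-issue: Issue I → importer; Issue II → importer; Issue III → importer. The importer must prevail on a majority of issues; overall, the importer prevails.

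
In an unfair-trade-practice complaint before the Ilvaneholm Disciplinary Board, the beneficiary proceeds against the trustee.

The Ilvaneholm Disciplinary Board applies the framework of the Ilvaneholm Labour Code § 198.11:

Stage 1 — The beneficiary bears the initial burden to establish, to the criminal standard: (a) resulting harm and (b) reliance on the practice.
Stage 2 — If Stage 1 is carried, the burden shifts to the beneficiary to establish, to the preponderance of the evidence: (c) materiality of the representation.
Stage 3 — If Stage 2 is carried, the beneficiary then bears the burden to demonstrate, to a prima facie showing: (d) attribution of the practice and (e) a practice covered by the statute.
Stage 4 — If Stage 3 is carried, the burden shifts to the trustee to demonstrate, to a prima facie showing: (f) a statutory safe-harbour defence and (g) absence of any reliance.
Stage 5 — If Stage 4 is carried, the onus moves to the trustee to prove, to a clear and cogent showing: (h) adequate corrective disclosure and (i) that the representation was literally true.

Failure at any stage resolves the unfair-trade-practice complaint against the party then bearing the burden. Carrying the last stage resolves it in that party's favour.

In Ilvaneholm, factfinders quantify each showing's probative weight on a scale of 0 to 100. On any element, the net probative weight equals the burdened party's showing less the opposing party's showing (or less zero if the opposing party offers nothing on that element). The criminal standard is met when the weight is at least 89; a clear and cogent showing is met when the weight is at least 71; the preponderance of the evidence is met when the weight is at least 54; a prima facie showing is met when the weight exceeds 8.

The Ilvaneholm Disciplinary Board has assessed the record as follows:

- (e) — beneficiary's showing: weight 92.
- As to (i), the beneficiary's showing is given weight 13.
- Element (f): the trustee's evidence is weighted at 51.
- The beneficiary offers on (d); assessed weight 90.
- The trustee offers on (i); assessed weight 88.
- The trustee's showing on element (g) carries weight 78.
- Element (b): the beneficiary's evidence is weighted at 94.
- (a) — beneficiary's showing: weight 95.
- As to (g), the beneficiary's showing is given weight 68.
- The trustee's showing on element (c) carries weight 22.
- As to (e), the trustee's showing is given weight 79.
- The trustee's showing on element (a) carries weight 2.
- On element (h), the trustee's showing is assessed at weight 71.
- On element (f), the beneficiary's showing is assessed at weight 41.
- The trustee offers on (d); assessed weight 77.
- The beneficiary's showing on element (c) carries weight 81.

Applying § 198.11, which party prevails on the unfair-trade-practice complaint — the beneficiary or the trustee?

Stage 1 — burden on beneficiary; standard: the criminal standard (weight is at least 89).
    (a): 95 − 2 = 93 ≥ 89 [met]
    (b): 94 ≥ 89 [met]
  All elements met. The beneficiary retains the burden for Stage 2.
Stage 2 — burden on beneficiary; standard: the preponderance of the evidence (weight is at least 54).
    (c): 81 − 22 = 59 ≥ 54 [met]
  Stage 2 is satisfied; the beneficiary continues to bear the burden.
Stage 3 — burden on beneficiary; standard: a prima facie showing (weight exceeds 8).
    (d): 90 − 77 = 13 > 8 [met]
    (e): 92 − 79 = 13 > 8 [met]
  Stage 3 carried; the burden shifts to the trustee.
Stage 4 — burden on trustee; standard: a prima facie showing (weight exceeds 8).
    (f): 51 − 41 = 10 > 8 [met]
    (g): 78 − 68 = 10 > 8 [met]
  Stage 4 carried; the burden remains with the trustee.
Stage 5 — burden on trustee; standard: a clear and cogent showing (weight is at least 71).
    (h): 71 ≥ 71 [met]
    (i): 88 − 13 = 75 ≥ 71 [met]
  The trustee carries the last stage.
With every stage satisfied, the trustee prevails.

trustee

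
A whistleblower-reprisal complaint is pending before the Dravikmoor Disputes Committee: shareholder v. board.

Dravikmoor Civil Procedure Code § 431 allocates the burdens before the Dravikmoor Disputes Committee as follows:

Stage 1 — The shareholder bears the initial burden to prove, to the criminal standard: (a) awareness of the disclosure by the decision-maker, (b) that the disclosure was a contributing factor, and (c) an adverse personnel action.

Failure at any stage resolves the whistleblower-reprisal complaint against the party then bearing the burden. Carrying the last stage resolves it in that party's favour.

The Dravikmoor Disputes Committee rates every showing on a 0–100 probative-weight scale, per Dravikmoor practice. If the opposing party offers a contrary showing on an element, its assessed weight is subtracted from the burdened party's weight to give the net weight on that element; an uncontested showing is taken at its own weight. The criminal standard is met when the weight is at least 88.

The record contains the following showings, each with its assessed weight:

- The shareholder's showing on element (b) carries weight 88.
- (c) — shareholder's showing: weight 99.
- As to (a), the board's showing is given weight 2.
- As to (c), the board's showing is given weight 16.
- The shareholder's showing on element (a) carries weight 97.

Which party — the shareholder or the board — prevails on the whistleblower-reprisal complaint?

board

Stage 1 (shareholder, the criminal standard, weight is at least 88): (a) net 97−2=95 ≥ 88 — meets; (b) 88 ≥ 88 — meets; (c) net 99−16=83 < 88 — fails.
  Stage 1 not carried; the shareholder fails its burden.
The board prevails.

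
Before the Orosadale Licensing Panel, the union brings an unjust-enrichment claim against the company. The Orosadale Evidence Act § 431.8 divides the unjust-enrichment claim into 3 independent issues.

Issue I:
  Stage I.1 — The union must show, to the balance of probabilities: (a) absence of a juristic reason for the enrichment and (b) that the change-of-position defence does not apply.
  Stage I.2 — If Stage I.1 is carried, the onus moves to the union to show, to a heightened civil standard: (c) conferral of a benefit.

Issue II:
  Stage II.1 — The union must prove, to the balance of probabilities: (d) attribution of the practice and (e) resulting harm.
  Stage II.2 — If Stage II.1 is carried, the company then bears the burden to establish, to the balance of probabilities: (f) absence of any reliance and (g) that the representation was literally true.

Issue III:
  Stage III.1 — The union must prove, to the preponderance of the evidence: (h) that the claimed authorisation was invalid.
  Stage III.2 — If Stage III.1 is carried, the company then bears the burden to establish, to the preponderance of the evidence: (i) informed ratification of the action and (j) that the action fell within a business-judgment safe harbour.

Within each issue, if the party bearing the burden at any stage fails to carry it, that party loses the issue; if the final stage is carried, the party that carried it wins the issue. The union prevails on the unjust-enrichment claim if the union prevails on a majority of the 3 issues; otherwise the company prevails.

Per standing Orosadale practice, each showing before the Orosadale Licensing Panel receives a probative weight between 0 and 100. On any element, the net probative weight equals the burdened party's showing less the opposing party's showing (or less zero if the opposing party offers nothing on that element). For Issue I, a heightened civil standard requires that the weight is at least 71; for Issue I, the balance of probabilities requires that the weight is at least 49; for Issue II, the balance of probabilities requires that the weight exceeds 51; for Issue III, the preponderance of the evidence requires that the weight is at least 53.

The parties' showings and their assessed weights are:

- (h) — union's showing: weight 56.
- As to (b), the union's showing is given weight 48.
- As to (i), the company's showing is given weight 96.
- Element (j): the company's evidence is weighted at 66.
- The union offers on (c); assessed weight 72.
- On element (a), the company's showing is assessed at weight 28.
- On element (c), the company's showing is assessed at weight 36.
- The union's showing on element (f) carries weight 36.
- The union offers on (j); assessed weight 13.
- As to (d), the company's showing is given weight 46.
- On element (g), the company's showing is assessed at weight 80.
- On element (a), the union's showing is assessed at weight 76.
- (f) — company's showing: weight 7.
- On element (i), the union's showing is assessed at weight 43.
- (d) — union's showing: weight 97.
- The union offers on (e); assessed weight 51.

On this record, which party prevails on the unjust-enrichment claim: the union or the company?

company

— Issue I —
Stage I.1 (union, the balance of probabilities, weight is at least 49): (a) net 76−28=48 < 49 — fails; (b) 48 < 49 — fails.
  Not every element is met, so the union fails to carry Stage I.1.
So the company prevails on this issue.
— Issue II —
Stage II.1 (union, the balance of probabilities, weight exceeds 51): (d) net 97−46=51 ≤ 51 — fails; (e) 51 ≤ 51 — fails.
  The union does not carry Stage II.1.
The analysis ends at Stage II.1; the company prevails on this issue.
— Issue III —
Stage III.1 — burden on union; standard: the preponderance of the evidence (weight is at least 53).
    (h): 56 ≥ 53 [met]
  Stage III.1 carried; the burden shifts to the company.
Stage III.2 — burden on company; standard: the preponderance of the evidence (weight is at least 53).
    (i): 96 − 43 = 53 ≥ 53 [met]
    (j): 66 − 13 = 53 ≥ 53 [met]
  The company carries the last stage.
All stages carried — the company prevails on this issue.
Per-issue: Issue I → company; Issue II → company; Issue III → company. The union must prevail on a majority of issues; overall, the company prevails.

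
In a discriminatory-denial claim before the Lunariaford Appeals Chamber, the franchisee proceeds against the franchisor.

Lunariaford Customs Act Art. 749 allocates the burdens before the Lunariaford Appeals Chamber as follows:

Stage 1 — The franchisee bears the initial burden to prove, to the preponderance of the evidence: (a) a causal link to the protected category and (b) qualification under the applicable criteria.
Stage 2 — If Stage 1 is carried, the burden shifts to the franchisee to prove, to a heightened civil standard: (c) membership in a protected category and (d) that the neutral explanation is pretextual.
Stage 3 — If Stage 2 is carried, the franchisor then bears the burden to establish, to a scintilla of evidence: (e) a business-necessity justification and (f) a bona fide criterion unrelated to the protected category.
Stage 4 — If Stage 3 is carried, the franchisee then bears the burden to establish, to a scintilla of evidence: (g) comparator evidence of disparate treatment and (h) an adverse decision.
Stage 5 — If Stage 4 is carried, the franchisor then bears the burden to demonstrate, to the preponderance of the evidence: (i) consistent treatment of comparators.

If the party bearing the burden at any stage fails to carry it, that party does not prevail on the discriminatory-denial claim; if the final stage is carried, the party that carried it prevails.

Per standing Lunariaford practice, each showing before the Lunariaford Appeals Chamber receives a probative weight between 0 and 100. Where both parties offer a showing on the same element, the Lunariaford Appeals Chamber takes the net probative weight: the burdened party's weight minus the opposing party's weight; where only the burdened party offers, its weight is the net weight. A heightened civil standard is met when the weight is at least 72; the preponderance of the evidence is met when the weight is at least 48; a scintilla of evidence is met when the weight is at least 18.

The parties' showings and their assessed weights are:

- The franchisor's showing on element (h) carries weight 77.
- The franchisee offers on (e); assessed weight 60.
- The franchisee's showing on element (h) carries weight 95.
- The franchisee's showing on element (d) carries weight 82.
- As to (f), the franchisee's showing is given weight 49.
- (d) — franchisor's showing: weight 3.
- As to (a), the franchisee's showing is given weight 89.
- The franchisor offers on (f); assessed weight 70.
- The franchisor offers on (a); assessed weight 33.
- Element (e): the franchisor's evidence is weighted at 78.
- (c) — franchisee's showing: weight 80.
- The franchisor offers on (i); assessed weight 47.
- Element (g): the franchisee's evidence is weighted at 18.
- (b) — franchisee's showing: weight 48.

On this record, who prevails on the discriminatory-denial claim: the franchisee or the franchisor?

franchisee

At Stage 1 the franchisee must meet the preponderance of the evidence (weight is at least 48): on (a) the weight is 89 less the opposing 33 gives net 56, which does reach 48, so (a) meets the standard; on (b) the weight is 48, ≥ 48, so (b) meets the standard.
  Stage 1 carried; the burden remains with the franchisee.
At Stage 2 the franchisee must meet a heightened civil standard (weight is at least 72): on (c) the weight is 80, which does reach 72, so (c) meets the standard; on (d) the weight is 82 less the opposing 3 gives net 79, which does reach 72, so (d) meets the standard.
  All elements met. The burden passes to the franchisor.
At Stage 3 the franchisor must meet a scintilla of evidence (weight is at least 18): on (e) the weight is 78 less the opposing 60 gives net 18, ≥ 18, so (e) meets the standard; on (f) the weight is 70 less the opposing 49 gives net 21, ≥ 18, so (f) meets the standard.
  All elements met. The burden passes to the franchisee.
At Stage 4 the franchisee must meet a scintilla of evidence (weight is at least 18): on (g) the weight is 18, which does reach 18, so (g) meets the standard; on (h) the weight is 95 less the opposing 77 gives net 18, ≥ 18, so (h) meets the standard.
  Stage 4 is satisfied; the onus moves to the franchisor.
At Stage 5 the franchisor must meet the preponderance of the evidence (weight is at least 48): on (i) the weight is 47, which does not reach 48, so (i) does not meet the standard.
  Not every element is met, so the franchisor fails to carry Stage 5.
The franchisee prevails.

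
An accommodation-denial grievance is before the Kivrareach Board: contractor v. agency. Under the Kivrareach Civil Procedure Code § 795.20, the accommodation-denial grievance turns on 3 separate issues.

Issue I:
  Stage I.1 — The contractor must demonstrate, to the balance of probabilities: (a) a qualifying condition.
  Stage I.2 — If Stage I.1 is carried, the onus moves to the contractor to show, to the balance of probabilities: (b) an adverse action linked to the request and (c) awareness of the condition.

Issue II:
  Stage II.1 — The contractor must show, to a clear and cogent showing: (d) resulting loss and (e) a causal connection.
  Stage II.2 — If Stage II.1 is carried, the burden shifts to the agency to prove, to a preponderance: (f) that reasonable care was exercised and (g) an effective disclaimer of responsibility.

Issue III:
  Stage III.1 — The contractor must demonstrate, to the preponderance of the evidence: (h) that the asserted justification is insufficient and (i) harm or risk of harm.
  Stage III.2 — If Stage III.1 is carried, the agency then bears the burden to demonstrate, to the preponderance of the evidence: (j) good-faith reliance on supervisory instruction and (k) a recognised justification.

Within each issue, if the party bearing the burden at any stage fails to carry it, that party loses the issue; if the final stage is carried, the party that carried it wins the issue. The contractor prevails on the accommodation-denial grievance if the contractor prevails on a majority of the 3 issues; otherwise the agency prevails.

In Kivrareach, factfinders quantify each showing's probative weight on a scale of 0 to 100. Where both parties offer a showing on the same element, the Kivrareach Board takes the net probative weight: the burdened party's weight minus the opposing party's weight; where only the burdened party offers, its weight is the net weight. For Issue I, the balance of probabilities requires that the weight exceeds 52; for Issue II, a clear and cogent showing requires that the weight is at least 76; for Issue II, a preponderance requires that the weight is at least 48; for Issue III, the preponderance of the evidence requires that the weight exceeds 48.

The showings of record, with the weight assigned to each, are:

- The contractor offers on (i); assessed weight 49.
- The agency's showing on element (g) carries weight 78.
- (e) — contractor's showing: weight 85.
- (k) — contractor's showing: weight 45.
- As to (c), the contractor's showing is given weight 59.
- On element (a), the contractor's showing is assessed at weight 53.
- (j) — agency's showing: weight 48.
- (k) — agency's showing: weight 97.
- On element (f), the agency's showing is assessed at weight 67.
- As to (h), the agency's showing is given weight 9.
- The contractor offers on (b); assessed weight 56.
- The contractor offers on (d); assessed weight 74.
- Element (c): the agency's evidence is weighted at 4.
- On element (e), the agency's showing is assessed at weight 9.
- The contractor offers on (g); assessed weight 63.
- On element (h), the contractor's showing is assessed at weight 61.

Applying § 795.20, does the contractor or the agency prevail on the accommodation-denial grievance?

— Issue I —
Stage I.1 (contractor, the balance of probabilities, weight exceeds 52): (a) 53 > 52 — meets.
  Stage I.1 carried; the burden remains with the contractor.
Stage I.2 (contractor, the balance of probabilities, weight exceeds 52): (b) 56 > 52 — meets; (c) net 59−4=55 > 52 — meets.
  The contractor carries the last stage.
With every stage satisfied, the contractor prevails on this issue.
— Issue II —
Stage II.1 — burden on contractor; standard: a clear and cogent showing (weight is at least 76).
    (d): 74 < 76 [not met]
    (e): 85 − 9 = 76 ≥ 76 [met]
  Not every element is met, so the contractor fails to carry Stage II.1.
So the agency prevails on this issue.
— Issue III —
At Stage III.1 the contractor must meet the preponderance of the evidence (weight exceeds 48): on (h) the weight is 61 less the opposing 9 gives net 52, which does exceed 48, so (h) meets the standard; on (i) the weight is 49, which does exceed 48, so (i) meets the standard.
  Stage III.1 carried; the burden shifts to the agency.
At Stage III.2 the agency must meet the preponderance of the evidence (weight exceeds 48): on (j) the weight is 48, which does not exceed 48, so (j) does not meet the standard; on (k) the weight is 97 less the opposing 45 gives net 52, which does exceed 48, so (k) meets the standard.
  Not every element is met, so the agency fails to carry Stage III.2.
The contractor prevails on this issue.
Per-issue: Issue I → contractor; Issue II → agency; Issue III → contractor. The contractor must prevail on a majority of issues; overall, the contractor prevails.

contractor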